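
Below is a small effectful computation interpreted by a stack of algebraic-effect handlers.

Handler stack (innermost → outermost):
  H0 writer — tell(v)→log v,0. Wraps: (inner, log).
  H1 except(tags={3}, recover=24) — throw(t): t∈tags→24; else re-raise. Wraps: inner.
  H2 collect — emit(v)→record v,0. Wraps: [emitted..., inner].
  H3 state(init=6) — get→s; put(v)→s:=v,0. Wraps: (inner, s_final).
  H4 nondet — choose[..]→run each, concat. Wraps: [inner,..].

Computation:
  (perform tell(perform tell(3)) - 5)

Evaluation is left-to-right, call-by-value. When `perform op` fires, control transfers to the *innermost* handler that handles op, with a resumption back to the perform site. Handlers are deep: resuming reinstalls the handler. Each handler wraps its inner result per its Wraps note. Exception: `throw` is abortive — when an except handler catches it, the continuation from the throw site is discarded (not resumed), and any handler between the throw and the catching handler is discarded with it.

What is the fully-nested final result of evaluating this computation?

Working:
tell(3) @ H0 ⇒ log+=3
tell(0) @ H0 ⇒ log+=0
H0 returns (-5, (3, 0))
H1 returns (-5, (3, 0))
H2 returns [(-5, (3, 0))]
H3 returns ([(-5, (3, 0))], 6)
H4 returns [([(-5, (3, 0))], 6)]
= [([(-5, (3, 0))], 6)]

Answer: [([(-5, (3, 0))], 6)]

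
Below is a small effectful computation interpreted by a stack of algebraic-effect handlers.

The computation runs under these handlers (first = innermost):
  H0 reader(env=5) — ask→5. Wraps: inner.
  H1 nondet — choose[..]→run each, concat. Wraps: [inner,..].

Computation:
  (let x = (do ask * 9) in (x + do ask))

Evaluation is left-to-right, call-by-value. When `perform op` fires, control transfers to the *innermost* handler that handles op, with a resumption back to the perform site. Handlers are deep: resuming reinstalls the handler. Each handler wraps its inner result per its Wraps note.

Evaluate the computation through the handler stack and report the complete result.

Answer: [50]

Evaluation trace:
ask @ H0 ⇒ 5
ask @ H0 ⇒ 5
H0 returns 50
H1 returns [50]
= [50]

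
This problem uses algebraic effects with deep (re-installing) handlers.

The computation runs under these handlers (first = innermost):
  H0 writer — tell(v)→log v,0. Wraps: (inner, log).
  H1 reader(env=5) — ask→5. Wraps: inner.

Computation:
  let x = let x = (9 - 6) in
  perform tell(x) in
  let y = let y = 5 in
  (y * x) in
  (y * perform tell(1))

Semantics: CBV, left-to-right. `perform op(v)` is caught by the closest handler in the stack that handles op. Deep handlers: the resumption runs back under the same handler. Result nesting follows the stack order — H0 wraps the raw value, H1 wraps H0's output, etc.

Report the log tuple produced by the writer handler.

Step-by-step:
tell(3) @ H0 ⇒ log+=3
tell(1) @ H0 ⇒ log+=1
H0 returns (0, (3, 1))
H1 returns (0, (3, 1))
= (0, (3, 1))

Answer: (3, 1)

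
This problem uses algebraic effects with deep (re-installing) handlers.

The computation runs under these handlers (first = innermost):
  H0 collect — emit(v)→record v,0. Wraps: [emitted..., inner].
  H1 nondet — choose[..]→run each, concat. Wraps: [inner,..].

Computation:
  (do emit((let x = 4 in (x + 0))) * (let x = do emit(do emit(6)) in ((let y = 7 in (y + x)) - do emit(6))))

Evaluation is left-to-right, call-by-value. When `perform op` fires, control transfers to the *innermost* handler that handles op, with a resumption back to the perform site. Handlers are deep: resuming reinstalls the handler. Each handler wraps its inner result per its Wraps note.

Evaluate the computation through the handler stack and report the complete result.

Step-by-step:
emit(4) @ H0 ⇒ out+=4
emit(6) @ H0 ⇒ out+=6
emit(0) @ H0 ⇒ out+=0
emit(6) @ H0 ⇒ out+=6
H0 returns [4, 6, 0, 6, 0]
H1 returns [[4, 6, 0, 6, 0]]
= [[4, 6, 0, 6, 0]]

Answer: [[4, 6, 0, 6, 0]]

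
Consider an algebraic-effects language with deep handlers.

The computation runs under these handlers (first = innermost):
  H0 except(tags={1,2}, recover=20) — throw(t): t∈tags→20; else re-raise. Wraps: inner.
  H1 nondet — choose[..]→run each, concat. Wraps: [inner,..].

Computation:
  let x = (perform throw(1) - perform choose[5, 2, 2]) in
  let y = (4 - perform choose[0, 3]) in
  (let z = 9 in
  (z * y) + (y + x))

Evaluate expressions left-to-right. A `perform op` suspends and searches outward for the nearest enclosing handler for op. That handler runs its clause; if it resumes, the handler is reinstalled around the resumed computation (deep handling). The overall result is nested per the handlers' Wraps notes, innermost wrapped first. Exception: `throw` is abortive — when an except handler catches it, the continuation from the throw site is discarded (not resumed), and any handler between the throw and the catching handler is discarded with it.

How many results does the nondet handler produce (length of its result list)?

Answer: 1

Working:
throw(1) @ H0 caught ⇒ 20
H1 returns [20]
= [20]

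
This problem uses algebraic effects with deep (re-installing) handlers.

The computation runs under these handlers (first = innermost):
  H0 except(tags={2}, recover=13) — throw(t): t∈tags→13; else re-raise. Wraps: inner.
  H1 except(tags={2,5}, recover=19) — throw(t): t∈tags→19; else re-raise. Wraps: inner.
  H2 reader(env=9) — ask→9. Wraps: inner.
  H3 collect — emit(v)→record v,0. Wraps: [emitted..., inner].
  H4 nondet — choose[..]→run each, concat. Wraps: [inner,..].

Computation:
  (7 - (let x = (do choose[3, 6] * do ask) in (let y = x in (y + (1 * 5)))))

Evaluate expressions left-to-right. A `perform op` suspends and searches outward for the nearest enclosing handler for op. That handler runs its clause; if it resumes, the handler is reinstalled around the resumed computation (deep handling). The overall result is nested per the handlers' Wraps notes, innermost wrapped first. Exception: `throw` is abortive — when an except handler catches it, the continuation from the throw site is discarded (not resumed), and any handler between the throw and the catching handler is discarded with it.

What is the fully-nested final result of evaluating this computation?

Answer: [[-25], [-52]]

Working:
choose[3, 6] @ H4
  branch[0] choose=3:
    ask @ H2 ⇒ 9
    H0 returns -25
    H1 returns -25
    H2 returns -25
    H3 returns [-25]
    H4 returns [[-25]]
  branch[1] choose=6:
    ask @ H2 ⇒ 9
    H0 returns -52
    H1 returns -52
    H2 returns -52
    H3 returns [-52]
    H4 returns [[-52]]
= [[-25], [-52]]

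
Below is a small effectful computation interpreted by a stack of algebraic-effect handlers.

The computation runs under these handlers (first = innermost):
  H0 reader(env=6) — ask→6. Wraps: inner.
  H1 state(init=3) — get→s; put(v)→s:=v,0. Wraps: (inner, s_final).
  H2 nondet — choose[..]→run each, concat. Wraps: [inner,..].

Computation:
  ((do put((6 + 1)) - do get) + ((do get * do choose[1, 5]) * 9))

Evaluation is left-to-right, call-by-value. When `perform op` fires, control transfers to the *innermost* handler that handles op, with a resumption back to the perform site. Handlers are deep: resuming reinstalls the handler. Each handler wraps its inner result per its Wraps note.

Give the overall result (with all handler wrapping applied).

Step-by-step:
put(7) @ H1 ⇒ s:=7
get @ H1 ⇒ 7
get @ H1 ⇒ 7
choose[1, 5] @ H2
  branch[0] choose=1:
    H0 returns 56
    H1 returns (56, 7)
    H2 returns [(56, 7)]
  branch[1] choose=5:
    H0 returns 308
    H1 returns (308, 7)
    H2 returns [(308, 7)]
= [(56, 7), (308, 7)]

Answer: [(56, 7), (308, 7)]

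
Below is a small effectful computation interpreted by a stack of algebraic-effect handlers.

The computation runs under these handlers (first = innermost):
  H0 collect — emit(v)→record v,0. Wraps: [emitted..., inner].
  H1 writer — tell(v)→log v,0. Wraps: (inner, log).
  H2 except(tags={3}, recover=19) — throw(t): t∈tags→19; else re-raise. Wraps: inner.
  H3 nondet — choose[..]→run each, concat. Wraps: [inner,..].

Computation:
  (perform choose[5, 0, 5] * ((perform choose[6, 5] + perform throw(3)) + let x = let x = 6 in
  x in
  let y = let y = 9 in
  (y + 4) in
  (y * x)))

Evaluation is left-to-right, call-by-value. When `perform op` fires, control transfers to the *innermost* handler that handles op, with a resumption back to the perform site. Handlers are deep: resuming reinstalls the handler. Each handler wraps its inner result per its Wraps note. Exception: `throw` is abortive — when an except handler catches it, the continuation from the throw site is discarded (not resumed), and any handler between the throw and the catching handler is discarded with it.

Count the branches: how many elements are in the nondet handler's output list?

Answer: 6

Step-by-step:
choose[5, 0, 5] @ H3
  branch[0] choose=5:
    choose[6, 5] @ H3
      branch[0] choose=6:
        throw(3) @ H2 caught ⇒ 19
        H3 returns [19]
      branch[1] choose=5:
        throw(3) @ H2 caught ⇒ 19
        H3 returns [19]
  branch[1] choose=0:
    choose[6, 5] @ H3
      branch[0] choose=6:
        throw(3) @ H2 caught ⇒ 19
        H3 returns [19]
      branch[1] choose=5:
        throw(3) @ H2 caught ⇒ 19
        H3 returns [19]
  branch[2] choose=5:
    choose[6, 5] @ H3
      branch[0] choose=6:
        throw(3) @ H2 caught ⇒ 19
        H3 returns [19]
      branch[1] choose=5:
        throw(3) @ H2 caught ⇒ 19
        H3 returns [19]
= [19, 19, 19, 19, 19, 19]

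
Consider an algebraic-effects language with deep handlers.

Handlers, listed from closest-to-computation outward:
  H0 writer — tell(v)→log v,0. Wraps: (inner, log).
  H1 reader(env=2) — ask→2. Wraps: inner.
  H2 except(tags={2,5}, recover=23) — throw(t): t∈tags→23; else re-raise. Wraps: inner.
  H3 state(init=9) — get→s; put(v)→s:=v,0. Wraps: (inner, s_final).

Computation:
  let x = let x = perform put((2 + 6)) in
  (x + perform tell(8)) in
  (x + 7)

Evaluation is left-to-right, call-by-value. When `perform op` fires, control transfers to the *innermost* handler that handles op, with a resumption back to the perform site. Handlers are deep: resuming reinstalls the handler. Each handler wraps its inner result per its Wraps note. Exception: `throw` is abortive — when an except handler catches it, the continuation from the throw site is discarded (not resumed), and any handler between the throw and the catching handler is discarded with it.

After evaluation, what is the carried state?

Evaluation trace:
put(8) @ H3 ⇒ s:=8
tell(8) @ H0 ⇒ log+=8
H0 returns (7, (8))
H1 returns (7, (8))
H2 returns (7, (8))
H3 returns ((7, (8)), 8)
= ((7, (8)), 8)

Answer: 8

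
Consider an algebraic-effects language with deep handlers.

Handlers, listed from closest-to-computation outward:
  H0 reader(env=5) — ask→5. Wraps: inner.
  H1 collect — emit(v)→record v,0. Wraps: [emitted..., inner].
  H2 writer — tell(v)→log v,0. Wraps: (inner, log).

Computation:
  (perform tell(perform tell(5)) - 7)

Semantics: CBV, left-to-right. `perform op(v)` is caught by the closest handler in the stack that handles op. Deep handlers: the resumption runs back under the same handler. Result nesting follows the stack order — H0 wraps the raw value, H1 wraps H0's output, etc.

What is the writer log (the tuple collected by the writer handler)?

Answer: (5, 0)

Working:
tell(5) @ H2 ⇒ log+=5
tell(0) @ H2 ⇒ log+=0
H0 returns -7
H1 returns [-7]
H2 returns ([-7], (5, 0))
= ([-7], (5, 0))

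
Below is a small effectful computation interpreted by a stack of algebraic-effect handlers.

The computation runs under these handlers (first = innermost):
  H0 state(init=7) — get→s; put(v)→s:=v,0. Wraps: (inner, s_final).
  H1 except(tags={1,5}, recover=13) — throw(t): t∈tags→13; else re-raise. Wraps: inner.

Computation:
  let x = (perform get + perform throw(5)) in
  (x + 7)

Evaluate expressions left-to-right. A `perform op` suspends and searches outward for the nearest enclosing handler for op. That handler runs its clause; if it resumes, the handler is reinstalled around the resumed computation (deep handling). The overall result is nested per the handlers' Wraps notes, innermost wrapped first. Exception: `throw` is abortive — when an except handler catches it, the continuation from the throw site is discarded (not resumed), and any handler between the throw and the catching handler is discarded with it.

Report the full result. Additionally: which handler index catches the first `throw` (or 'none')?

Working:
get @ H0 ⇒ 7
throw(5) @ H1 caught ⇒ 13
= 13

Answer: 13 ; first throw caught by: H1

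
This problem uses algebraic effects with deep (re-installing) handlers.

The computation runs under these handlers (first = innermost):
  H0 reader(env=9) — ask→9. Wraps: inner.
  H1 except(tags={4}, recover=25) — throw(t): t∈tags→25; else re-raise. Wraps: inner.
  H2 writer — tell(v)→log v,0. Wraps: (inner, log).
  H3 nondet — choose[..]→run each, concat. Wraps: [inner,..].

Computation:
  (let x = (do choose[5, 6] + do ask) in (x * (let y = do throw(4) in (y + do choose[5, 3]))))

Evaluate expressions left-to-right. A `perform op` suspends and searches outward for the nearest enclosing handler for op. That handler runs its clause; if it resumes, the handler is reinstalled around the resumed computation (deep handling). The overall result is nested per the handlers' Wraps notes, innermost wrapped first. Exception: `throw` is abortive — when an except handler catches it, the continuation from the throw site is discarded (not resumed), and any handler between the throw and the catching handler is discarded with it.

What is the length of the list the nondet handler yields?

Evaluation trace:
choose[5, 6] @ H3
  branch[0] choose=5:
    ask @ H0 ⇒ 9
    throw(4) @ H1 caught ⇒ 25
    H2 returns (25, ())
    H3 returns [(25, ())]
  branch[1] choose=6:
    ask @ H0 ⇒ 9
    throw(4) @ H1 caught ⇒ 25
    H2 returns (25, ())
    H3 returns [(25, ())]
= [(25, ()), (25, ())]

Answer: 2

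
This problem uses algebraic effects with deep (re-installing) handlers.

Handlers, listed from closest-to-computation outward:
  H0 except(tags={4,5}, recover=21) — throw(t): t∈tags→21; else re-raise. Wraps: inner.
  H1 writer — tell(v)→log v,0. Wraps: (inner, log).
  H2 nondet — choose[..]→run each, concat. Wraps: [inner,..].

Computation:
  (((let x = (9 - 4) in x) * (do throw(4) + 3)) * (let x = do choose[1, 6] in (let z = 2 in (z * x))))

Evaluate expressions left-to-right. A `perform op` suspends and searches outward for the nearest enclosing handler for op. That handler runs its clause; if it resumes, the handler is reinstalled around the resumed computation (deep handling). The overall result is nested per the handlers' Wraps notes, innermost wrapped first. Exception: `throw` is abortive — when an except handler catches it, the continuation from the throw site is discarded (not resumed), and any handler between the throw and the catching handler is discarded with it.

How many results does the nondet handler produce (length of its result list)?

Working:
throw(4) @ H0 caught ⇒ 21
H1 returns (21, ())
H2 returns [(21, ())]
= [(21, ())]

Answer: 1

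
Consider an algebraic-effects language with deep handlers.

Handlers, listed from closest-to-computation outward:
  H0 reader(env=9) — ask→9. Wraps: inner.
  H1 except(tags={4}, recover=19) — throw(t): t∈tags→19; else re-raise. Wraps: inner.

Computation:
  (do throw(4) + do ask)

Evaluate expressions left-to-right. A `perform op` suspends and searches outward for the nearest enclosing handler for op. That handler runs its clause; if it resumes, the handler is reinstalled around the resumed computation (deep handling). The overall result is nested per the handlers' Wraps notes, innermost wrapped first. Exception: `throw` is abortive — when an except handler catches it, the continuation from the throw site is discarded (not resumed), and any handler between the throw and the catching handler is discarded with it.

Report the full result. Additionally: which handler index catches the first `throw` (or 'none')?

Answer: 19 ; first throw caught by: H1

Working:
throw(4) @ H1 caught ⇒ 19
= 19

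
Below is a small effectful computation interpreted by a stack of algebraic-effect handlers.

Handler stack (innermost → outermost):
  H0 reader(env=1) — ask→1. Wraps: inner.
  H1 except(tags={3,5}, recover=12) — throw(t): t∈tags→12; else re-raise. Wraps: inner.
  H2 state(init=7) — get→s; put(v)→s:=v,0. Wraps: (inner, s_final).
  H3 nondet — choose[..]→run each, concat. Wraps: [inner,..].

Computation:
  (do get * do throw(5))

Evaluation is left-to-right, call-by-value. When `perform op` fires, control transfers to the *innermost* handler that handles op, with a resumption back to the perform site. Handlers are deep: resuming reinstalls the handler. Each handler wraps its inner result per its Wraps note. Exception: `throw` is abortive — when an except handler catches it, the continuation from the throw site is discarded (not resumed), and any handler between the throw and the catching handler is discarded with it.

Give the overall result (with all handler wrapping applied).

Answer: [(12, 7)]

Step-by-step:
get @ H2 ⇒ 7
throw(5) @ H1 caught ⇒ 12
H2 returns (12, 7)
H3 returns [(12, 7)]
= [(12, 7)]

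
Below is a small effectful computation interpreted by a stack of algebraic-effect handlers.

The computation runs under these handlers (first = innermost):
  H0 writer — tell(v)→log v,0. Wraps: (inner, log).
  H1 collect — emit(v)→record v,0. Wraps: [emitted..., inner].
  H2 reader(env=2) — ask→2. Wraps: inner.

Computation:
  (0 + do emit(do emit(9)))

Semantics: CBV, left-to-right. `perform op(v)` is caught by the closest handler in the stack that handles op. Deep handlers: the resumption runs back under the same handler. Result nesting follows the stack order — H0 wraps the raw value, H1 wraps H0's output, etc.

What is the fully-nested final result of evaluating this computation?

Step-by-step:
emit(9) @ H1 ⇒ out+=9
emit(0) @ H1 ⇒ out+=0
H0 returns (0, ())
H1 returns [9, 0, (0, ())]
H2 returns [9, 0, (0, ())]
= [9, 0, (0, ())]

Answer: [9, 0, (0, ())]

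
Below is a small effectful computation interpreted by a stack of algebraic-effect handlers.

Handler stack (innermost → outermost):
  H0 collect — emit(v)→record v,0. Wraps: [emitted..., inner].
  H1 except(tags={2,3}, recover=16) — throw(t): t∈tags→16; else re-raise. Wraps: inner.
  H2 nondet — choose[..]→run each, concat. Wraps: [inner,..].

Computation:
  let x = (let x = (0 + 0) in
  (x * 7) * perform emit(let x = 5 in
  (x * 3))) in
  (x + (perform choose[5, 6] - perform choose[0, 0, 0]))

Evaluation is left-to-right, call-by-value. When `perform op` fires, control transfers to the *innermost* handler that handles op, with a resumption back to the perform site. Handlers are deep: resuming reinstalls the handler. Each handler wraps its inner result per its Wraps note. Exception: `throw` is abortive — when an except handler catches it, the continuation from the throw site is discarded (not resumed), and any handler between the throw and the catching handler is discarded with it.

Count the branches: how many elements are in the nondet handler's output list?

Evaluation trace:
emit(15) @ H0 ⇒ out+=15
choose[5, 6] @ H2
  branch[0] choose=5:
    choose[0, 0, 0] @ H2
      branch[0] choose=0:
        H0 returns [15, 5]
        H1 returns [15, 5]
        H2 returns [[15, 5]]
      branch[1] choose=0:
        H0 returns [15, 5]
        H1 returns [15, 5]
        H2 returns [[15, 5]]
      branch[2] choose=0:
        H0 returns [15, 5]
        H1 returns [15, 5]
        H2 returns [[15, 5]]
  branch[1] choose=6:
    choose[0, 0, 0] @ H2
      branch[0] choose=0:
        H0 returns [15, 6]
        H1 returns [15, 6]
        H2 returns [[15, 6]]
      branch[1] choose=0:
        H0 returns [15, 6]
        H1 returns [15, 6]
        H2 returns [[15, 6]]
      branch[2] choose=0:
        H0 returns [15, 6]
        H1 returns [15, 6]
        H2 returns [[15, 6]]
= [[15, 5], [15, 5], [15, 5], [15, 6], [15, 6], [15, 6]]

Answer: 6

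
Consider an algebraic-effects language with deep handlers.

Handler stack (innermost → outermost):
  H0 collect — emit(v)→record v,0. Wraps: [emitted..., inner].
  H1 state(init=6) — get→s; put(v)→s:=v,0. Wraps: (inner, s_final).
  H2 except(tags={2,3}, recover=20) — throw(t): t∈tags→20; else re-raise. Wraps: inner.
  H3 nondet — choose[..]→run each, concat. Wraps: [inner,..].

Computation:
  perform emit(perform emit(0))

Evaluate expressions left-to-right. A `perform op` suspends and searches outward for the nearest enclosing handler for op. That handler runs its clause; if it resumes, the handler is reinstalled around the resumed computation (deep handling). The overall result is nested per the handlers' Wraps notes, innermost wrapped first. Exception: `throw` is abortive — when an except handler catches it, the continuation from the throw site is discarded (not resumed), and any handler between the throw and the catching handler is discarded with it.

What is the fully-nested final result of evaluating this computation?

Answer: [([0, 0, 0], 6)]

Step-by-step:
emit(0) @ H0 ⇒ out+=0
emit(0) @ H0 ⇒ out+=0
H0 returns [0, 0, 0]
H1 returns ([0, 0, 0], 6)
H2 returns ([0, 0, 0], 6)
H3 returns [([0, 0, 0], 6)]
= [([0, 0, 0], 6)]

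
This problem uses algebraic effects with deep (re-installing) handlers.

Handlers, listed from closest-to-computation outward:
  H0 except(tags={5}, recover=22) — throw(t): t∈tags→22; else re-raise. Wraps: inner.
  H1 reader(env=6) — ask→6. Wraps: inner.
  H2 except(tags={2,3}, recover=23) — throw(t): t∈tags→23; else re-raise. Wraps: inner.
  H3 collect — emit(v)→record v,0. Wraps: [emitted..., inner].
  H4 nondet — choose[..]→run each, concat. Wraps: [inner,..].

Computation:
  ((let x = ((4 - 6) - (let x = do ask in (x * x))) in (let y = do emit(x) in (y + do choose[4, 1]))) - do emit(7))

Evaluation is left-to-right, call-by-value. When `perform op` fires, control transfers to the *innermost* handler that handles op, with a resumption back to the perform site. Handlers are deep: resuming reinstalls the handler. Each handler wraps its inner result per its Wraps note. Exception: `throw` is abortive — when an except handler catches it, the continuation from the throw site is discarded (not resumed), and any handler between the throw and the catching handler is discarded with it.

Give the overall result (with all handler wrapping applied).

Working:
ask @ H1 ⇒ 6
emit(-38) @ H3 ⇒ out+=-38
choose[4, 1] @ H4
  branch[0] choose=4:
    emit(7) @ H3 ⇒ out+=7
    H0 returns 4
    H1 returns 4
    H2 returns 4
    H3 returns [-38, 7, 4]
    H4 returns [[-38, 7, 4]]
  branch[1] choose=1:
    emit(7) @ H3 ⇒ out+=7
    H0 returns 1
    H1 returns 1
    H2 returns 1
    H3 returns [-38, 7, 1]
    H4 returns [[-38, 7, 1]]
= [[-38, 7, 4], [-38, 7, 1]]

Answer: [[-38, 7, 4], [-38, 7, 1]]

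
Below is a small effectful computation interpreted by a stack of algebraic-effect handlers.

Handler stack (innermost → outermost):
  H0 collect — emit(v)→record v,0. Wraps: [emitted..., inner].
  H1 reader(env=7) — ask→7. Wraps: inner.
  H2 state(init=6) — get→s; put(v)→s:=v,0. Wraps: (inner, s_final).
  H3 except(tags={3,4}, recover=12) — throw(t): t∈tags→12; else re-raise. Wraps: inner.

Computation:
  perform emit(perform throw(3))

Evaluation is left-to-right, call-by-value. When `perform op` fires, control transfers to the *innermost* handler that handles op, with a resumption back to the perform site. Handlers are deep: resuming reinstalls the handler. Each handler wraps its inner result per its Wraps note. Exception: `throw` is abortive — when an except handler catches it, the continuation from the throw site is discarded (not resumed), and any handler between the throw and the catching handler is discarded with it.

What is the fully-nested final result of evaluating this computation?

Answer: 12

Step-by-step:
throw(3) @ H3 caught ⇒ 12
= 12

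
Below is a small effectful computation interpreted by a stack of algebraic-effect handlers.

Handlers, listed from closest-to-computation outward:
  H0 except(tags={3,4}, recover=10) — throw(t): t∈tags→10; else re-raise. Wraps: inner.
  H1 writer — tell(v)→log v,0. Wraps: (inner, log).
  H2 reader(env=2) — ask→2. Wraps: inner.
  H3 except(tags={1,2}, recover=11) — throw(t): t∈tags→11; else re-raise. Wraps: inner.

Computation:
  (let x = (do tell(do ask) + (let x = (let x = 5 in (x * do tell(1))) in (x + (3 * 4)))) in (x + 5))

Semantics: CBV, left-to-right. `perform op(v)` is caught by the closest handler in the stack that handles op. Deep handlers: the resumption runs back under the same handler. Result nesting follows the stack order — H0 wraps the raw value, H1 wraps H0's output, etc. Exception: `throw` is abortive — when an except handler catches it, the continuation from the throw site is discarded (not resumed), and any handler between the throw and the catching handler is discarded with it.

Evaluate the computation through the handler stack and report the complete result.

Answer: (17, (2, 1))

Working:
ask @ H2 ⇒ 2
tell(2) @ H1 ⇒ log+=2
tell(1) @ H1 ⇒ log+=1
H0 returns 17
H1 returns (17, (2, 1))
H2 returns (17, (2, 1))
H3 returns (17, (2, 1))
= (17, (2, 1))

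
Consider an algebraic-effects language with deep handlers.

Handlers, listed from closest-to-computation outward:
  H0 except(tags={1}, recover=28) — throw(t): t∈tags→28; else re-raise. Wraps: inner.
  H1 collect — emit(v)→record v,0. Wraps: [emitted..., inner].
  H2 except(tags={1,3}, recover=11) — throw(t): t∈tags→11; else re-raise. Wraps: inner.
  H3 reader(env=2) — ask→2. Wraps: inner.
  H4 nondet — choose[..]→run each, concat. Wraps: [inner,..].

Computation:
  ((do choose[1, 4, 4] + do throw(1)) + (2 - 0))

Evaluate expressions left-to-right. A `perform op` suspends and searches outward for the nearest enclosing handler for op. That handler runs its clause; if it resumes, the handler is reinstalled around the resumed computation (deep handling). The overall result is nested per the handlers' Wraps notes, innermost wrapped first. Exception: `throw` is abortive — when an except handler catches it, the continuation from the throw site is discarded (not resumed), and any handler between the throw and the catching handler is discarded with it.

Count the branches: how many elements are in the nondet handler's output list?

Step-by-step:
choose[1, 4, 4] @ H4
  branch[0] choose=1:
    throw(1) @ H0 caught ⇒ 28
    H1 returns [28]
    H2 returns [28]
    H3 returns [28]
    H4 returns [[28]]
  branch[1] choose=4:
    throw(1) @ H0 caught ⇒ 28
    H1 returns [28]
    H2 returns [28]
    H3 returns [28]
    H4 returns [[28]]
  branch[2] choose=4:
    throw(1) @ H0 caught ⇒ 28
    H1 returns [28]
    H2 returns [28]
    H3 returns [28]
    H4 returns [[28]]
= [[28], [28], [28]]

Answer: 3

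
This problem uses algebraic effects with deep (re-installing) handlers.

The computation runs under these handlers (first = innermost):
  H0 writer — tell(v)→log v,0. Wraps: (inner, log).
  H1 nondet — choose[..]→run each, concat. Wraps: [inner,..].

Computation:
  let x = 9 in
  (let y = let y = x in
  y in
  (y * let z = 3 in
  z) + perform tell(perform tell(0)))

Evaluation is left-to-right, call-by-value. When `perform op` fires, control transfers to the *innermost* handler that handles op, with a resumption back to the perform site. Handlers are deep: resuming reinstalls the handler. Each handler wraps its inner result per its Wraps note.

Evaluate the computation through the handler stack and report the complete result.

Working:
tell(0) @ H0 ⇒ log+=0
tell(0) @ H0 ⇒ log+=0
H0 returns (27, (0, 0))
H1 returns [(27, (0, 0))]
= [(27, (0, 0))]

Answer: [(27, (0, 0))]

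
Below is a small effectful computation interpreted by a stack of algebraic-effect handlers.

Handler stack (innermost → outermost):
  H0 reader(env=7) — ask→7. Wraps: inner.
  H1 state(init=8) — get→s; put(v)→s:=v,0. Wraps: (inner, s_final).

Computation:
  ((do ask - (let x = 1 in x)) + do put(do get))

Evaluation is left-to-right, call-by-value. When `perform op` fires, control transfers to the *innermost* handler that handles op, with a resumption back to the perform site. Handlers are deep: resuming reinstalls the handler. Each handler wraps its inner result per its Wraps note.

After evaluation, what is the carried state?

Working:
ask @ H0 ⇒ 7
get @ H1 ⇒ 8
put(8) @ H1 ⇒ s:=8
H0 returns 6
H1 returns (6, 8)
= (6, 8)

Answer: 8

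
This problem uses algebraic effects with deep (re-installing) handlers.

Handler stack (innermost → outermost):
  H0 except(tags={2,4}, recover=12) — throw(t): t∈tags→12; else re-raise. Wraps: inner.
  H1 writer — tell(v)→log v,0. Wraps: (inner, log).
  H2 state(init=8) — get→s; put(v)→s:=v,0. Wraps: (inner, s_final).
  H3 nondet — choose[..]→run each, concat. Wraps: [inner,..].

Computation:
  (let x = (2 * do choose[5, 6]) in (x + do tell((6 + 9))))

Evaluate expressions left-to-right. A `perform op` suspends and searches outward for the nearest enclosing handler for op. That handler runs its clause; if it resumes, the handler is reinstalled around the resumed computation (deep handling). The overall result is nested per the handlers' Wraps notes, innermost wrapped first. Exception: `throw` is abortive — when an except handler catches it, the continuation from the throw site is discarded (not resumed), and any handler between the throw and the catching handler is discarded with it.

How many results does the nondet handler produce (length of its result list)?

Answer: 2

Step-by-step:
choose[5, 6] @ H3
  branch[0] choose=5:
    tell(15) @ H1 ⇒ log+=15
    H0 returns 10
    H1 returns (10, (15))
    H2 returns ((10, (15)), 8)
    H3 returns [((10, (15)), 8)]
  branch[1] choose=6:
    tell(15) @ H1 ⇒ log+=15
    H0 returns 12
    H1 returns (12, (15))
    H2 returns ((12, (15)), 8)
    H3 returns [((12, (15)), 8)]
= [((10, (15)), 8), ((12, (15)), 8)]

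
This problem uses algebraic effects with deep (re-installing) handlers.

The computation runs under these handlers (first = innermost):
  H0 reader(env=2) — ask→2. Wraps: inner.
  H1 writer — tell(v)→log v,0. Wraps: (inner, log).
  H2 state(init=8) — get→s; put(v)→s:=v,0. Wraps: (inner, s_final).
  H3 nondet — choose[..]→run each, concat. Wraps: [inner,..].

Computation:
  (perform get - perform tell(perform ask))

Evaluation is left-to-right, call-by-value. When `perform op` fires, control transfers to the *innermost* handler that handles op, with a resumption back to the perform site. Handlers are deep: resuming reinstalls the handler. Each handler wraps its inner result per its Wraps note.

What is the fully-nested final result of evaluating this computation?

Working:
get @ H2 ⇒ 8
ask @ H0 ⇒ 2
tell(2) @ H1 ⇒ log+=2
H0 returns 8
H1 returns (8, (2))
H2 returns ((8, (2)), 8)
H3 returns [((8, (2)), 8)]
= [((8, (2)), 8)]

Answer: [((8, (2)), 8)]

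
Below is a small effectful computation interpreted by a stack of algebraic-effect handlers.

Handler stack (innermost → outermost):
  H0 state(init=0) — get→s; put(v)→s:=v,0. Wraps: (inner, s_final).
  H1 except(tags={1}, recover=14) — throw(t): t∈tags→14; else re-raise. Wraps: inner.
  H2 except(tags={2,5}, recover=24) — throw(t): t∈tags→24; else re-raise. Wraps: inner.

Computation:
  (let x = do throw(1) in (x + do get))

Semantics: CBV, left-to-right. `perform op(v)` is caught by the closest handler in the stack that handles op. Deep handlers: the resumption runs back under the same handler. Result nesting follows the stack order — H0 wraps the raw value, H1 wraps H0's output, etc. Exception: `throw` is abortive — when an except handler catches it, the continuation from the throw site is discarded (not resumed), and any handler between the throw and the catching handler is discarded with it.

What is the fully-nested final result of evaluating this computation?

Evaluation trace:
throw(1) @ H1 caught ⇒ 14
H2 returns 14
= 14

Answer: 14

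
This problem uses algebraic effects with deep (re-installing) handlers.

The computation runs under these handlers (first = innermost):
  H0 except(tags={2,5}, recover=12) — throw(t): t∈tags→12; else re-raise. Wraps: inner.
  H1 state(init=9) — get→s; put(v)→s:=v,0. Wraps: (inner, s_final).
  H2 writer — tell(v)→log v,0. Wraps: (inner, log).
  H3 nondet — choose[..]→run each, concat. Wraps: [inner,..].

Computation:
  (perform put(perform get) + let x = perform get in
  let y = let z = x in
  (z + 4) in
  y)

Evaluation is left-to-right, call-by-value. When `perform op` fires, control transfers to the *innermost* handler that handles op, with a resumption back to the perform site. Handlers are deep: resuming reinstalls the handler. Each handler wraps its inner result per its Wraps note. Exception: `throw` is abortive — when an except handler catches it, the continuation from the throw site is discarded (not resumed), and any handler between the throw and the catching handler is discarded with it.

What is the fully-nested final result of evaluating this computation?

Answer: [((13, 9), ())]

Working:
get @ H1 ⇒ 9
put(9) @ H1 ⇒ s:=9
get @ H1 ⇒ 9
H0 returns 13
H1 returns (13, 9)
H2 returns ((13, 9), ())
H3 returns [((13, 9), ())]
= [((13, 9), ())]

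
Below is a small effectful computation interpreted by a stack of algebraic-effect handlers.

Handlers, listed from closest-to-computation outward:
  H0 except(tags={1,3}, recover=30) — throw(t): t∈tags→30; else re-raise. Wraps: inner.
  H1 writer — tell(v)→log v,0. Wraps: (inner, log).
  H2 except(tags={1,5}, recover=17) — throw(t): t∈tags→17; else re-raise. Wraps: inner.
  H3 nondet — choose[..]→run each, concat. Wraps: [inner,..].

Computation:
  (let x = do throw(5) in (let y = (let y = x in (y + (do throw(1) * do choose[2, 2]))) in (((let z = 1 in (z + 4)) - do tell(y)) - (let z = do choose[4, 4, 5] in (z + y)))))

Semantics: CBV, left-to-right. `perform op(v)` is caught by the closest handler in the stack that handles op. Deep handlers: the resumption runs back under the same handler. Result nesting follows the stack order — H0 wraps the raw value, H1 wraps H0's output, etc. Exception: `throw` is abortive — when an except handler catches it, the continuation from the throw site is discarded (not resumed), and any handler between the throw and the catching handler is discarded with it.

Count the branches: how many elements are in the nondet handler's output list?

Answer: 1

Evaluation trace:
throw(5) @ H0 re-raised
throw(5) @ H2 caught ⇒ 17
H3 returns [17]
= [17]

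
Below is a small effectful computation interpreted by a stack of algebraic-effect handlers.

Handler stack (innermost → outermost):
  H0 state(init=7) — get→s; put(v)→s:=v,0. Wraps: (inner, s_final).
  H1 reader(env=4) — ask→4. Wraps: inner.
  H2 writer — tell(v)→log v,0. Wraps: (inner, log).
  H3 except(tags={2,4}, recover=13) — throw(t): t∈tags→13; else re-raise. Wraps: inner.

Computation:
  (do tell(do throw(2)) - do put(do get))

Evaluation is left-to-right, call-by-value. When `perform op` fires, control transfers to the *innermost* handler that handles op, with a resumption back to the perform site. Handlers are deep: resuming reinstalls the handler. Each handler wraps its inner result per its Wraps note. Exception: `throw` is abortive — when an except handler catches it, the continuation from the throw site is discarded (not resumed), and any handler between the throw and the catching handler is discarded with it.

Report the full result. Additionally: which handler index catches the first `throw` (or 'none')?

Evaluation trace:
throw(2) @ H3 caught ⇒ 13
= 13

Answer: 13 ; first throw caught by: H3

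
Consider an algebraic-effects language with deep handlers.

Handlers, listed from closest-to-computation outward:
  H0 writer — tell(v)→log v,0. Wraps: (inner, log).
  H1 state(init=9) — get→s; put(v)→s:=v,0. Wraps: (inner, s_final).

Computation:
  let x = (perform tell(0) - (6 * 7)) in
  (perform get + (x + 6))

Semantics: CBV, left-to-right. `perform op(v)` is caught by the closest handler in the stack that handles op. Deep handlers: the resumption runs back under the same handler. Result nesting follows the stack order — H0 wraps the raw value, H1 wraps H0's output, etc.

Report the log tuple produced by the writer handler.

Step-by-step:
tell(0) @ H0 ⇒ log+=0
get @ H1 ⇒ 9
H0 returns (-27, (0))
H1 returns ((-27, (0)), 9)
= ((-27, (0)), 9)

Answer: (0)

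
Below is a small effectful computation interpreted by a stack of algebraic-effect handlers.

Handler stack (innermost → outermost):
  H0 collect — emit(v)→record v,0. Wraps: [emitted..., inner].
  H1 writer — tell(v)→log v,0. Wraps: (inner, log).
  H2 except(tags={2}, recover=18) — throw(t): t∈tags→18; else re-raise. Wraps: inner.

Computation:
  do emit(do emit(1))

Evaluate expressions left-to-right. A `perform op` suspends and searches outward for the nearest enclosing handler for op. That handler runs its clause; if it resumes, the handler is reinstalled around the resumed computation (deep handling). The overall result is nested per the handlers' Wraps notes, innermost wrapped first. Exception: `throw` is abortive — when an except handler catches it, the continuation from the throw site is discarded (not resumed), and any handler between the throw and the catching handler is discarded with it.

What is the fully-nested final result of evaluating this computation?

Answer: ([1, 0, 0], ())

Step-by-step:
emit(1) @ H0 ⇒ out+=1
emit(0) @ H0 ⇒ out+=0
H0 returns [1, 0, 0]
H1 returns ([1, 0, 0], ())
H2 returns ([1, 0, 0], ())
= ([1, 0, 0], ())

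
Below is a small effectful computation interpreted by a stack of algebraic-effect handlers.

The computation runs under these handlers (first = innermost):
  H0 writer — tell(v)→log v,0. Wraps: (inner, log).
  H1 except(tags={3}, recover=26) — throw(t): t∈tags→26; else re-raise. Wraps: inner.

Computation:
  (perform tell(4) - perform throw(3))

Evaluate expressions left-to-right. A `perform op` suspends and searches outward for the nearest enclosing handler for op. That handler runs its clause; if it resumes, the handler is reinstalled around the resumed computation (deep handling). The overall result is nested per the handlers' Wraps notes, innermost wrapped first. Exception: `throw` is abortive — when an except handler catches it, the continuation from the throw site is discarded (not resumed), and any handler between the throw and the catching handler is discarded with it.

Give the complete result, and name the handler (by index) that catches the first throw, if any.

Step-by-step:
tell(4) @ H0 ⇒ log+=4
throw(3) @ H1 caught ⇒ 26
= 26

Answer: 26 ; first throw caught by: H1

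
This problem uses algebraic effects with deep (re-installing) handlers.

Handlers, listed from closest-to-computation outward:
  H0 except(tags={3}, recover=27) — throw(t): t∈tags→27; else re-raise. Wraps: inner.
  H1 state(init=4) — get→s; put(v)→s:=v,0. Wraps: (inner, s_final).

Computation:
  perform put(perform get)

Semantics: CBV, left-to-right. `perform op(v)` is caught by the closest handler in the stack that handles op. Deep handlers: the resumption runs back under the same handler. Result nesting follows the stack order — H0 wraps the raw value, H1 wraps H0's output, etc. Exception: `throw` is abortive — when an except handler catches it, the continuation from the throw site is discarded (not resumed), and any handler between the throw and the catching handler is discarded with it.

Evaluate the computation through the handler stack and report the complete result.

Working:
get @ H1 ⇒ 4
put(4) @ H1 ⇒ s:=4
H0 returns 0
H1 returns (0, 4)
= (0, 4)

Answer: (0, 4)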